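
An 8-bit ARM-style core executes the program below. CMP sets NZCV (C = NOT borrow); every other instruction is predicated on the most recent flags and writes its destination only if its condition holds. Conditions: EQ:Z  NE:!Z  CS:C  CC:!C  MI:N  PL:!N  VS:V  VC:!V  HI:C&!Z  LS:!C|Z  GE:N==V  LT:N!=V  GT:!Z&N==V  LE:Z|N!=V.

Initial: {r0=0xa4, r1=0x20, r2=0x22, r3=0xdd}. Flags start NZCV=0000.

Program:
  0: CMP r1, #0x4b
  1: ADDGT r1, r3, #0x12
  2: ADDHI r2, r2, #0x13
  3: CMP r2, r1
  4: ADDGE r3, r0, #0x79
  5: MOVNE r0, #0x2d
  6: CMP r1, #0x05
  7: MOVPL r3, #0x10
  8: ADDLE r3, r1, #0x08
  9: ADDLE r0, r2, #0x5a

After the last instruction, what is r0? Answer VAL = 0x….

[0] flags=1000 → (cmp)
[1] flags=1000 GT?F → skip
[2] flags=1000 HI?F → skip
[3] flags=0010 → (cmp)
[4] flags=0010 GE?T → r3=0x1d
[5] flags=0010 NE?T → r0=0x2d
[6] flags=0010 → (cmp)
[7] flags=0010 PL?T → r3=0x10
[8] flags=0010 LE?F → skip
[9] flags=0010 LE?F → skip

VAL = 0x2d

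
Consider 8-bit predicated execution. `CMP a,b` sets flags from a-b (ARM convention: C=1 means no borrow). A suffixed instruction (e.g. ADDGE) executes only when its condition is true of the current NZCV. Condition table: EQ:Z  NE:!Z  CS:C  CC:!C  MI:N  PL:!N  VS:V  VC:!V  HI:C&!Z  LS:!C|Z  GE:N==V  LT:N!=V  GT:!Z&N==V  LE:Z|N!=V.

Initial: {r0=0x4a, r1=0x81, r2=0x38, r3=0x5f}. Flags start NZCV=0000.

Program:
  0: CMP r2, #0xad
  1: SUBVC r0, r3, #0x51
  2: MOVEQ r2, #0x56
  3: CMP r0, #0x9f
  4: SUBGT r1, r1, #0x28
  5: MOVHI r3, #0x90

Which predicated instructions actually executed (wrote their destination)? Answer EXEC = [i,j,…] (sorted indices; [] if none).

EXEC = [4]

[0] flags=1001 → (cmp)
[1] flags=1001 VC?F → skip
[2] flags=1001 EQ?F → skip
[3] flags=1001 → (cmp)
[4] flags=1001 GT?T → r1=0x59
[5] flags=1001 HI?F → skip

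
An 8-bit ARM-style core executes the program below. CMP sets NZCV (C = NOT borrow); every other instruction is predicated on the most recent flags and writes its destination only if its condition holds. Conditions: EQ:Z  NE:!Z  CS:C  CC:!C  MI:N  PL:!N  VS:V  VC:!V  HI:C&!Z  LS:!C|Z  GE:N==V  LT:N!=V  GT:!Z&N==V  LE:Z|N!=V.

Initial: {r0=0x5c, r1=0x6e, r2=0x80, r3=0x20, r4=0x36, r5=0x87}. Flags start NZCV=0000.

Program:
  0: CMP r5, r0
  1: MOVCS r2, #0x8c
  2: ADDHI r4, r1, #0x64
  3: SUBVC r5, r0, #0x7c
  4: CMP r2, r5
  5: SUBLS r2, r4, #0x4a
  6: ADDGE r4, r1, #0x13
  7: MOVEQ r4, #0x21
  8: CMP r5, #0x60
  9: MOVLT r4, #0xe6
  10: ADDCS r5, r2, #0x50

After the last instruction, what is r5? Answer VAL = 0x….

VAL = 0xdc

0: ✓ CMP  NZCV=0011
1: ✓ MOVCS  r2←0x8c
2: ✓ ADDHI  r4←0xd2
3: · SUBVC
4: ✓ CMP  NZCV=0010
5: · SUBLS
6: ✓ ADDGE  r4←0x81
7: · MOVEQ
8: ✓ CMP  NZCV=0011
9: ✓ MOVLT  r4←0xe6
10: ✓ ADDCS  r5←0xdc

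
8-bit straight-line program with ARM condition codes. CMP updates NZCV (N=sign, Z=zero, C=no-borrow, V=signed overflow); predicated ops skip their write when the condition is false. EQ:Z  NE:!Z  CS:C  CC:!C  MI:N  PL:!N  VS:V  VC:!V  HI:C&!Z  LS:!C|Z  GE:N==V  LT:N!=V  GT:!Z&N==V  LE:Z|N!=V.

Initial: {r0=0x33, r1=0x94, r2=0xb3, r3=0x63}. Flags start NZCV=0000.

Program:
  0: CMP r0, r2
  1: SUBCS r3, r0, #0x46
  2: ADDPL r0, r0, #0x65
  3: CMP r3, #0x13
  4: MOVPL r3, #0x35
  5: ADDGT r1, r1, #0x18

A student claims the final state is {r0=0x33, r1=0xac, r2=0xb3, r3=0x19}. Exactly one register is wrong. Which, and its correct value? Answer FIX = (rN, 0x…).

FIX = (r3, 0x35)

0: ✓ CMP  NZCV=1001
1: · SUBCS
2: · ADDPL
3: ✓ CMP  NZCV=0010
4: ✓ MOVPL  r3←0x35
5: ✓ ADDGT  r1←0xac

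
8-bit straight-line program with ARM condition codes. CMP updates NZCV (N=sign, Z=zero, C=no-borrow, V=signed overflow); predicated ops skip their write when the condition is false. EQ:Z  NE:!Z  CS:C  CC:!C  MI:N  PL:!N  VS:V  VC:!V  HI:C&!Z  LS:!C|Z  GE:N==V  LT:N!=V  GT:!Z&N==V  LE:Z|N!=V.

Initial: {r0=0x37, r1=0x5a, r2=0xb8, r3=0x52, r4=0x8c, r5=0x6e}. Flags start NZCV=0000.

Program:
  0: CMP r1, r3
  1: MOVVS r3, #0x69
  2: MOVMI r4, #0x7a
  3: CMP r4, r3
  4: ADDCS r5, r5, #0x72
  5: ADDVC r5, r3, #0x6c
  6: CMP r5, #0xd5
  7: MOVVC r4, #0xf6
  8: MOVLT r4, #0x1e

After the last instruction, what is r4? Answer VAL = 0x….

[0] flags=0010 → (cmp)
[1] flags=0010 VS?F → skip
[2] flags=0010 MI?F → skip
[3] flags=0011 → (cmp)
[4] flags=0011 CS?T → r5=0xe0
[5] flags=0011 VC?F → skip
[6] flags=0010 → (cmp)
[7] flags=0010 VC?T → r4=0xf6
[8] flags=0010 LT?F → skip

VAL = 0xf6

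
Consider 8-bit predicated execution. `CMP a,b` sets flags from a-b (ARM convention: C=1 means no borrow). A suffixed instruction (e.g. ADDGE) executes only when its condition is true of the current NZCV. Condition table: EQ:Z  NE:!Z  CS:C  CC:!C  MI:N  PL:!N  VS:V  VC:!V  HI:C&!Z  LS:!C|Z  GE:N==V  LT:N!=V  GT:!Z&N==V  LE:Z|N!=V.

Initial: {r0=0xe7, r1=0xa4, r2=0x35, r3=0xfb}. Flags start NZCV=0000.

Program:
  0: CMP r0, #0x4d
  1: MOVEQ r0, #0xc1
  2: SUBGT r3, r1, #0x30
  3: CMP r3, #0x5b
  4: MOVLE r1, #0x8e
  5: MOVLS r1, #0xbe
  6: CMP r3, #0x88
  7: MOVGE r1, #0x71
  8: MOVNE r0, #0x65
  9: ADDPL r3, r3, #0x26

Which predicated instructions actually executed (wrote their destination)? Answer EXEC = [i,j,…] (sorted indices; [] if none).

EXEC = [4,7,8,9]

[0] flags=1010 → (cmp)
[1] flags=1010 EQ?F → skip
[2] flags=1010 GT?F → skip
[3] flags=1010 → (cmp)
[4] flags=1010 LE?T → r1=0x8e
[5] flags=1010 LS?F → skip
[6] flags=0010 → (cmp)
[7] flags=0010 GE?T → r1=0x71
[8] flags=0010 NE?T → r0=0x65
[9] flags=0010 PL?T → r3=0x21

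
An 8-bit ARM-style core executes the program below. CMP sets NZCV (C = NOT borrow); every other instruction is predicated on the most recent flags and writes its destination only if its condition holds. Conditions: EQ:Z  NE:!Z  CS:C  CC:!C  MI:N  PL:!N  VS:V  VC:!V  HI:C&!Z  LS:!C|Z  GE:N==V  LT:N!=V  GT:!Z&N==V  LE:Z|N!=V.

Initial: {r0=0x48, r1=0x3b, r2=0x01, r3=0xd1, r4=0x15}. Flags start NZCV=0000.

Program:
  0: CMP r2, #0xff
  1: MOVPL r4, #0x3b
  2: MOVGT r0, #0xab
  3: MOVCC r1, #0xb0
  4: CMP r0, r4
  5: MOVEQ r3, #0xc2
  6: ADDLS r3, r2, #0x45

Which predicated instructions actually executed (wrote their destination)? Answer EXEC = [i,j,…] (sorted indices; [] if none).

[0] flags=0000 → (cmp)
[1] flags=0000 PL?T → r4=0x3b
[2] flags=0000 GT?T → r0=0xab
[3] flags=0000 CC?T → r1=0xb0
[4] flags=0011 → (cmp)
[5] flags=0011 EQ?F → skip
[6] flags=0011 LS?F → skip

EXEC = [1,2,3]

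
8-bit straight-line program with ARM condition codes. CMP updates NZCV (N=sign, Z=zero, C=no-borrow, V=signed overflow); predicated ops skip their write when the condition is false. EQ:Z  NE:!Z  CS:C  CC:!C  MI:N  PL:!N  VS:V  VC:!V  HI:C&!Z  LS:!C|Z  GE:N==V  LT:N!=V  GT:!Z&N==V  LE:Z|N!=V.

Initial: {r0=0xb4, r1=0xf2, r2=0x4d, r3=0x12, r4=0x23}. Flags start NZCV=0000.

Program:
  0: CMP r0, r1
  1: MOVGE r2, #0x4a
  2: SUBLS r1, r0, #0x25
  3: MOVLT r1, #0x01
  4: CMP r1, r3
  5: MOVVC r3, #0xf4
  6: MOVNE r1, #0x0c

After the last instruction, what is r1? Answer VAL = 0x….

[0] flags=1000 → (cmp)
[1] flags=1000 GE?F → skip
[2] flags=1000 LS?T → r1=0x8f
[3] flags=1000 LT?T → r1=0x01
[4] flags=1000 → (cmp)
[5] flags=1000 VC?T → r3=0xf4
[6] flags=1000 NE?T → r1=0x0c

VAL = 0x0c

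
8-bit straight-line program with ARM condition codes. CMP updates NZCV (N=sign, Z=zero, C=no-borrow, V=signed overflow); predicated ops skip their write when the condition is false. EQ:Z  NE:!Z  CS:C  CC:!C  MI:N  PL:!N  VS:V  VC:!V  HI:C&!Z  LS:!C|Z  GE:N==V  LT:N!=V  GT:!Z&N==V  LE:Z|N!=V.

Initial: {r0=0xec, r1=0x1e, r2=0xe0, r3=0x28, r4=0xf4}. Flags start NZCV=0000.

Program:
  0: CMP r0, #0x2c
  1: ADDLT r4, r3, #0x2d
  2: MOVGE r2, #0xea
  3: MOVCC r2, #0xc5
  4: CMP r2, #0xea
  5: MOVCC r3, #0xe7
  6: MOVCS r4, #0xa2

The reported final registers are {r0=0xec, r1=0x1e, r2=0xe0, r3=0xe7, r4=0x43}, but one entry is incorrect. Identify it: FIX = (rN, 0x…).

[0] flags=1010 → (cmp)
[1] flags=1010 LT?T → r4=0x55
[2] flags=1010 GE?F → skip
[3] flags=1010 CC?F → skip
[4] flags=1000 → (cmp)
[5] flags=1000 CC?T → r3=0xe7
[6] flags=1000 CS?F → skip

FIX = (r4, 0x55)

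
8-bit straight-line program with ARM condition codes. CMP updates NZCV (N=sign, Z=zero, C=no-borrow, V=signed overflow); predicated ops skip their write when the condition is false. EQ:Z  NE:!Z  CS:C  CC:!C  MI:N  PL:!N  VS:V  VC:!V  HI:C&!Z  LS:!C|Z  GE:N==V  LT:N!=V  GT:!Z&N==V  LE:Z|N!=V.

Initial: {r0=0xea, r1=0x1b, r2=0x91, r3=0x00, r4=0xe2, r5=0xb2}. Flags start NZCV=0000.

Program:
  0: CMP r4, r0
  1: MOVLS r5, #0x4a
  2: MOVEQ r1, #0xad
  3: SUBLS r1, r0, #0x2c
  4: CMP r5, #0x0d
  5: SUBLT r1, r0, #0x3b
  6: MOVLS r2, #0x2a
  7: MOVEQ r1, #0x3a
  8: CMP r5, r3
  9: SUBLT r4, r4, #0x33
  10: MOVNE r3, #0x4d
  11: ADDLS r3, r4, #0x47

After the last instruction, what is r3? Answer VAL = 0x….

VAL = 0x4d

[0] flags=1000 → (cmp)
[1] flags=1000 LS?T → r5=0x4a
[2] flags=1000 EQ?F → skip
[3] flags=1000 LS?T → r1=0xbe
[4] flags=0010 → (cmp)
[5] flags=0010 LT?F → skip
[6] flags=0010 LS?F → skip
[7] flags=0010 EQ?F → skip
[8] flags=0010 → (cmp)
[9] flags=0010 LT?F → skip
[10] flags=0010 NE?T → r3=0x4d
[11] flags=0010 LS?F → skip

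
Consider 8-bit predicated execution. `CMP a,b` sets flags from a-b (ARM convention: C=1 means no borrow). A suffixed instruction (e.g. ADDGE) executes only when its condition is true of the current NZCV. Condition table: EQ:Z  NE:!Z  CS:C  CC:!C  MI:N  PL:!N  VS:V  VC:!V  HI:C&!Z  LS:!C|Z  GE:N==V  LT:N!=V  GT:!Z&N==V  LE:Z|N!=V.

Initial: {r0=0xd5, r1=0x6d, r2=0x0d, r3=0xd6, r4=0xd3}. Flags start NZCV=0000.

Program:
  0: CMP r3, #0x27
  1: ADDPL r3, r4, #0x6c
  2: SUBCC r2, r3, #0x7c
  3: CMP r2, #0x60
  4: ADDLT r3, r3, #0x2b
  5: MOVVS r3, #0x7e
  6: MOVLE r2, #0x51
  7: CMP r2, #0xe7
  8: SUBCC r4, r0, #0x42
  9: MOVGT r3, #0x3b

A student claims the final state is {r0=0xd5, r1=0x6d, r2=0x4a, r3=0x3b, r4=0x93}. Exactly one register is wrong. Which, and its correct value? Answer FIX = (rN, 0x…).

FIX = (r2, 0x51)

0: ✓ CMP  NZCV=1010
1: · ADDPL
2: · SUBCC
3: ✓ CMP  NZCV=1000
4: ✓ ADDLT  r3←0x01
5: · MOVVS
6: ✓ MOVLE  r2←0x51
7: ✓ CMP  NZCV=0000
8: ✓ SUBCC  r4←0x93
9: ✓ MOVGT  r3←0x3b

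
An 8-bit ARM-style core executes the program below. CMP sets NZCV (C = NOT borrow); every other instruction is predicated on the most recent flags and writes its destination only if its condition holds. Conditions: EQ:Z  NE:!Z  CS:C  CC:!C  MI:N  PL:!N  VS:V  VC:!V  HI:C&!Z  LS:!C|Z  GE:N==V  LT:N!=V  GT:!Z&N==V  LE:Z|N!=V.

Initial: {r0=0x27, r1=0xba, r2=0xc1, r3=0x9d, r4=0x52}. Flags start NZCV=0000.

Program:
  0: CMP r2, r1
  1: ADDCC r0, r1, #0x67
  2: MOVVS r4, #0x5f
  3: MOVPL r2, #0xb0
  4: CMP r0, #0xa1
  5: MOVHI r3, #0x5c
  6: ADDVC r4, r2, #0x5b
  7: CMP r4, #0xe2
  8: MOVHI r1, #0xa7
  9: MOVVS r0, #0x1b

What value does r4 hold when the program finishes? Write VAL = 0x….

VAL = 0x52

[0] flags=0010 → (cmp)
[1] flags=0010 CC?F → skip
[2] flags=0010 VS?F → skip
[3] flags=0010 PL?T → r2=0xb0
[4] flags=1001 → (cmp)
[5] flags=1001 HI?F → skip
[6] flags=1001 VC?F → skip
[7] flags=0000 → (cmp)
[8] flags=0000 HI?F → skip
[9] flags=0000 VS?F → skip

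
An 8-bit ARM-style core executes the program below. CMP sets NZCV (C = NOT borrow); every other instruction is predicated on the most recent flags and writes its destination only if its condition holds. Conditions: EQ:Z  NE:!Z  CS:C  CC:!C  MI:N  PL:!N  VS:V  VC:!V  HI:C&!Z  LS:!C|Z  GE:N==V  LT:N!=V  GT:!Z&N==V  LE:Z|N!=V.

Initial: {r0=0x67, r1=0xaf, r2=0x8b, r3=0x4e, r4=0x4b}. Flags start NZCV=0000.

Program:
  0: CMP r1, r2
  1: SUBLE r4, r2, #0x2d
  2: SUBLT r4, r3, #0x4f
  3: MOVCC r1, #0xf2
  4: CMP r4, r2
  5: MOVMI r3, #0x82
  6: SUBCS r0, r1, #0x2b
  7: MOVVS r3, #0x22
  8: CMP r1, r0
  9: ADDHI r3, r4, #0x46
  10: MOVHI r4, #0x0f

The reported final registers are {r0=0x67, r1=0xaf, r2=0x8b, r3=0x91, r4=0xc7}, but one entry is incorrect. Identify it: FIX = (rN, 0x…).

[0] flags=0010 → (cmp)
[1] flags=0010 LE?F → skip
[2] flags=0010 LT?F → skip
[3] flags=0010 CC?F → skip
[4] flags=1001 → (cmp)
[5] flags=1001 MI?T → r3=0x82
[6] flags=1001 CS?F → skip
[7] flags=1001 VS?T → r3=0x22
[8] flags=0011 → (cmp)
[9] flags=0011 HI?T → r3=0x91
[10] flags=0011 HI?T → r4=0x0f

FIX = (r4, 0x0f)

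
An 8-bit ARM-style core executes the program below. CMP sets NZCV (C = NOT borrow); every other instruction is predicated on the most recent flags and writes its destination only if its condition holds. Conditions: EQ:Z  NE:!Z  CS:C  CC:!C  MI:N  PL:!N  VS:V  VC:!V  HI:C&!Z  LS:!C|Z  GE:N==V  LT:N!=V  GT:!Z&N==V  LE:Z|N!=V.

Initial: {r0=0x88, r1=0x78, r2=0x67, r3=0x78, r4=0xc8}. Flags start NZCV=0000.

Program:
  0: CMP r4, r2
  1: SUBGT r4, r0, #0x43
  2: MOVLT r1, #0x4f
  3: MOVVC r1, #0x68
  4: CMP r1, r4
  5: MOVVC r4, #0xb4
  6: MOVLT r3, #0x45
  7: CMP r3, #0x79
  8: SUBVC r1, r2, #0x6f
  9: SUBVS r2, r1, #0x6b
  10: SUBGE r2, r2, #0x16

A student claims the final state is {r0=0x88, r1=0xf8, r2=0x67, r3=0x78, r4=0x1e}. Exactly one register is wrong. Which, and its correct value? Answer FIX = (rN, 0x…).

FIX = (r4, 0xc8)

[0] flags=0011 → (cmp)
[1] flags=0011 GT?F → skip
[2] flags=0011 LT?T → r1=0x4f
[3] flags=0011 VC?F → skip
[4] flags=1001 → (cmp)
[5] flags=1001 VC?F → skip
[6] flags=1001 LT?F → skip
[7] flags=1000 → (cmp)
[8] flags=1000 VC?T → r1=0xf8
[9] flags=1000 VS?F → skip
[10] flags=1000 GE?F → skip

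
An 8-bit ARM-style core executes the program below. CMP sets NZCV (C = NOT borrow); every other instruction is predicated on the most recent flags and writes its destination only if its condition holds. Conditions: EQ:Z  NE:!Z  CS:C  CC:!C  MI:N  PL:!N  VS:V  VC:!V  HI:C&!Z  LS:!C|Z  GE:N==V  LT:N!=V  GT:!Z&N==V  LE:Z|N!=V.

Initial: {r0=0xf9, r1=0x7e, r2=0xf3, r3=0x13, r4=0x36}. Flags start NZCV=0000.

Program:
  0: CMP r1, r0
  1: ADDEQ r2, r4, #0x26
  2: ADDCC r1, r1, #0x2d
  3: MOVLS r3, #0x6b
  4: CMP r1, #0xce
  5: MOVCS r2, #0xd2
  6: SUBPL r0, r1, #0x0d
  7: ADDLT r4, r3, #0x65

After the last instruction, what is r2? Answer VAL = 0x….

0: ✓ CMP  NZCV=1001
1: · ADDEQ
2: ✓ ADDCC  r1←0xab
3: ✓ MOVLS  r3←0x6b
4: ✓ CMP  NZCV=1000
5: · MOVCS
6: · SUBPL
7: ✓ ADDLT  r4←0xd0

VAL = 0xf3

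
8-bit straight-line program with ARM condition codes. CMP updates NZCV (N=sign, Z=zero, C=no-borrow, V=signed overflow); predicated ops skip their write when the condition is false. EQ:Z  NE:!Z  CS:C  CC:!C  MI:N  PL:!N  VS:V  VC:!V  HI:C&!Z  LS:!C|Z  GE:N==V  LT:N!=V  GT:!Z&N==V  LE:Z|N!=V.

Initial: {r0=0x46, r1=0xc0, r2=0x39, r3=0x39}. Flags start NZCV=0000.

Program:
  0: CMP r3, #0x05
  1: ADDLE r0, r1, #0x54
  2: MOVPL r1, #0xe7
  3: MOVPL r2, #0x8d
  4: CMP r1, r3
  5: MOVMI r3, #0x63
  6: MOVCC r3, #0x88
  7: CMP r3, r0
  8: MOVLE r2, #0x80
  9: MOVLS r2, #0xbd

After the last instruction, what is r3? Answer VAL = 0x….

[0] flags=0010 → (cmp)
[1] flags=0010 LE?F → skip
[2] flags=0010 PL?T → r1=0xe7
[3] flags=0010 PL?T → r2=0x8d
[4] flags=1010 → (cmp)
[5] flags=1010 MI?T → r3=0x63
[6] flags=1010 CC?F → skip
[7] flags=0010 → (cmp)
[8] flags=0010 LE?F → skip
[9] flags=0010 LS?F → skip

VAL = 0x63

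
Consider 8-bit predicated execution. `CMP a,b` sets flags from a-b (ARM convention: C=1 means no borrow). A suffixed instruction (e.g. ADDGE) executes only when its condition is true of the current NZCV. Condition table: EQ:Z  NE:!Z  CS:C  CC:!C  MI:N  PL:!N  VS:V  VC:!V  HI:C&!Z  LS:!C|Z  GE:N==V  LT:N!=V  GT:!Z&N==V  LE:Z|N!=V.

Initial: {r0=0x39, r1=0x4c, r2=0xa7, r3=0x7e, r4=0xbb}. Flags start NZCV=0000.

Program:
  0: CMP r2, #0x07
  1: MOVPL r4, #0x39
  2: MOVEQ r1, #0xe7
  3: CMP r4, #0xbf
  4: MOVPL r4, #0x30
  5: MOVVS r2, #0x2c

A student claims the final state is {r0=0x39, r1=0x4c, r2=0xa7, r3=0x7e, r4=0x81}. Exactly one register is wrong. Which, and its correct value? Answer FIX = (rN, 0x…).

FIX = (r4, 0xbb)

[0] flags=1010 → (cmp)
[1] flags=1010 PL?F → skip
[2] flags=1010 EQ?F → skip
[3] flags=1000 → (cmp)
[4] flags=1000 PL?F → skip
[5] flags=1000 VS?F → skip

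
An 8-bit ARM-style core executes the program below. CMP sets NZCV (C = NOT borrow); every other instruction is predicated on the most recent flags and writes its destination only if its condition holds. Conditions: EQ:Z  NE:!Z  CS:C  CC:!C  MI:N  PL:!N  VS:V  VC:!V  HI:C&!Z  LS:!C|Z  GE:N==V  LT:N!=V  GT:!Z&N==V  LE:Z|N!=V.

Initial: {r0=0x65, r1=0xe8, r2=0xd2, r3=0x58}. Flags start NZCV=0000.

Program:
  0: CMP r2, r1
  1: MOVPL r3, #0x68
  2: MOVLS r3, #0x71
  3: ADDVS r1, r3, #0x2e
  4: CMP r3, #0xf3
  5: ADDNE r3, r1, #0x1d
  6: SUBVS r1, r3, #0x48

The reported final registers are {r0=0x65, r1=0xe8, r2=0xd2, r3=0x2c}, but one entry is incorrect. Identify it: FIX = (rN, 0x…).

FIX = (r3, 0x05)

0: ✓ CMP  NZCV=1000
1: · MOVPL
2: ✓ MOVLS  r3←0x71
3: · ADDVS
4: ✓ CMP  NZCV=0000
5: ✓ ADDNE  r3←0x05
6: · SUBVS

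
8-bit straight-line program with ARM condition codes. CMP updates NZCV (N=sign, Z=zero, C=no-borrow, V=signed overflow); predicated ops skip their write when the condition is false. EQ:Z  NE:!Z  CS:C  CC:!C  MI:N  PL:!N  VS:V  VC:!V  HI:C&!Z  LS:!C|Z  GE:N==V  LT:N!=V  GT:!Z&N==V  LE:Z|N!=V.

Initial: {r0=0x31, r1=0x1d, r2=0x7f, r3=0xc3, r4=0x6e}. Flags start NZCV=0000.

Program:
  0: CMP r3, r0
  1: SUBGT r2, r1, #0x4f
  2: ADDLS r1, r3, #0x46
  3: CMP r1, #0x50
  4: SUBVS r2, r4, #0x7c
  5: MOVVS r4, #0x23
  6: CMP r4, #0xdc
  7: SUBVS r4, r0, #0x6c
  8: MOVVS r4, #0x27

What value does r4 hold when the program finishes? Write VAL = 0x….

VAL = 0x27

0: ✓ CMP  NZCV=1010
1: · SUBGT
2: · ADDLS
3: ✓ CMP  NZCV=1000
4: · SUBVS
5: · MOVVS
6: ✓ CMP  NZCV=1001
7: ✓ SUBVS  r4←0xc5
8: ✓ MOVVS  r4←0x27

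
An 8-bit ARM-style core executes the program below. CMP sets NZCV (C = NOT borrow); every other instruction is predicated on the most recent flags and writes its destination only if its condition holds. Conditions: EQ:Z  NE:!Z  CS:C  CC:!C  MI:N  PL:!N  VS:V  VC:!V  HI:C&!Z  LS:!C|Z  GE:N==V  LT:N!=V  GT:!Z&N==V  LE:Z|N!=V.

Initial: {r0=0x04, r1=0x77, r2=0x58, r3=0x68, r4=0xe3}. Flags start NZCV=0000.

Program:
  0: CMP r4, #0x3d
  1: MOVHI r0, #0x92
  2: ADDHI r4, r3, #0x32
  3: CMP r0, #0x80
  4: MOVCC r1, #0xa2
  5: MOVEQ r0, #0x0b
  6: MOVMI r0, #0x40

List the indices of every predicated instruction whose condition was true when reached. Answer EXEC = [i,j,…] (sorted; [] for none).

0: ✓ CMP  NZCV=1010
1: ✓ MOVHI  r0←0x92
2: ✓ ADDHI  r4←0x9a
3: ✓ CMP  NZCV=0010
4: · MOVCC
5: · MOVEQ
6: · MOVMI

EXEC = [1,2]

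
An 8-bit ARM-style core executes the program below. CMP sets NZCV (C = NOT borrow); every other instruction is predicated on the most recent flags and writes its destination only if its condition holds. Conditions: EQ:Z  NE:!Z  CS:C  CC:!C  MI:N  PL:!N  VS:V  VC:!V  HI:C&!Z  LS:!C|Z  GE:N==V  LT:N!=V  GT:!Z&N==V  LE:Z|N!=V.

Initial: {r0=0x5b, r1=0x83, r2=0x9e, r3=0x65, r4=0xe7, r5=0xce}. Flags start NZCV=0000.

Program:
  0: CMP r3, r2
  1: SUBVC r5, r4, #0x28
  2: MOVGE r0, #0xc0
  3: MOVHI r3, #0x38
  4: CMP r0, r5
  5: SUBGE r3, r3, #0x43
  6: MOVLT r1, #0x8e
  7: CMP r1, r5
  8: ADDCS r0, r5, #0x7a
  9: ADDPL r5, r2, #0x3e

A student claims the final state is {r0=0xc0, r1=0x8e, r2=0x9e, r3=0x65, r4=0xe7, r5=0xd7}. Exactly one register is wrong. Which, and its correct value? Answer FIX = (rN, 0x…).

FIX = (r5, 0xce)

0: ✓ CMP  NZCV=1001
1: · SUBVC
2: ✓ MOVGE  r0←0xc0
3: · MOVHI
4: ✓ CMP  NZCV=1000
5: · SUBGE
6: ✓ MOVLT  r1←0x8e
7: ✓ CMP  NZCV=1000
8: · ADDCS
9: · ADDPL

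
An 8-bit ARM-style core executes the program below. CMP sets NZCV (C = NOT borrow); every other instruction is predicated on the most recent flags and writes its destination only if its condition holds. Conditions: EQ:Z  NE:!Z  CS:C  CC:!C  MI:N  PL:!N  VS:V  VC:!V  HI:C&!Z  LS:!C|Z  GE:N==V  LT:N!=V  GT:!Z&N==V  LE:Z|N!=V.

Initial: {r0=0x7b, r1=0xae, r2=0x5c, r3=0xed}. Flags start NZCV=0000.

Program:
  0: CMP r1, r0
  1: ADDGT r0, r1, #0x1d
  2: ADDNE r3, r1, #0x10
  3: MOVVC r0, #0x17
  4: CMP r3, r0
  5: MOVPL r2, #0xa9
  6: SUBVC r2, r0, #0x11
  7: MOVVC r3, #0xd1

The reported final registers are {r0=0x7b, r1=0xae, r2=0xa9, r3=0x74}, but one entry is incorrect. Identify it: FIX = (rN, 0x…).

FIX = (r3, 0xbe)

0: ✓ CMP  NZCV=0011
1: · ADDGT
2: ✓ ADDNE  r3←0xbe
3: · MOVVC
4: ✓ CMP  NZCV=0011
5: ✓ MOVPL  r2←0xa9
6: · SUBVC
7: · MOVVC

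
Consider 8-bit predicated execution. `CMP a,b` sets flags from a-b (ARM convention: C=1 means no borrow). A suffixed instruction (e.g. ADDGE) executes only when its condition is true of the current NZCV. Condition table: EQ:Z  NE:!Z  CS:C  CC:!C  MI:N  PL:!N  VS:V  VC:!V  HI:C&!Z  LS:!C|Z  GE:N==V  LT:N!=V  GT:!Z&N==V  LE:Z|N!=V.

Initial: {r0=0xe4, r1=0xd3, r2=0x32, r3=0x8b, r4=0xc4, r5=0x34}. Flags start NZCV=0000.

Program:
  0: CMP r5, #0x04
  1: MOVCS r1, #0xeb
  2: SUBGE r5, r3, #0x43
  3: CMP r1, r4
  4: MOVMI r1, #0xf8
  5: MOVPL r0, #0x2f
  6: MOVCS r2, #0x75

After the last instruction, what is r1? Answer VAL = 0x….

[0] flags=0010 → (cmp)
[1] flags=0010 CS?T → r1=0xeb
[2] flags=0010 GE?T → r5=0x48
[3] flags=0010 → (cmp)
[4] flags=0010 MI?F → skip
[5] flags=0010 PL?T → r0=0x2f
[6] flags=0010 CS?T → r2=0x75

VAL = 0xeb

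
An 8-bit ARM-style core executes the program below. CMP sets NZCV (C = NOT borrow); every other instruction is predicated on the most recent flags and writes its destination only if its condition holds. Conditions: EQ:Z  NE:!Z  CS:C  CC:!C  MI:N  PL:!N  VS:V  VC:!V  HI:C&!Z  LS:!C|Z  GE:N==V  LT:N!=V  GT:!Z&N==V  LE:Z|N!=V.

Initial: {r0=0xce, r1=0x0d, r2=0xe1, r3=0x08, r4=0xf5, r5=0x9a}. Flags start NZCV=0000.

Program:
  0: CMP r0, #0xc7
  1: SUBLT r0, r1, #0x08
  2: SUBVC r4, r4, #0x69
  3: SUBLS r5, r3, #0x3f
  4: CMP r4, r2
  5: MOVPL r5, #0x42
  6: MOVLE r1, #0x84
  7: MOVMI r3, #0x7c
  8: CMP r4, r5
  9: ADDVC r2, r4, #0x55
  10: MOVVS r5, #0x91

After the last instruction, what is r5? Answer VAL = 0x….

0: ✓ CMP  NZCV=0010
1: · SUBLT
2: ✓ SUBVC  r4←0x8c
3: · SUBLS
4: ✓ CMP  NZCV=1000
5: · MOVPL
6: ✓ MOVLE  r1←0x84
7: ✓ MOVMI  r3←0x7c
8: ✓ CMP  NZCV=1000
9: ✓ ADDVC  r2←0xe1
10: · MOVVS

VAL = 0x9a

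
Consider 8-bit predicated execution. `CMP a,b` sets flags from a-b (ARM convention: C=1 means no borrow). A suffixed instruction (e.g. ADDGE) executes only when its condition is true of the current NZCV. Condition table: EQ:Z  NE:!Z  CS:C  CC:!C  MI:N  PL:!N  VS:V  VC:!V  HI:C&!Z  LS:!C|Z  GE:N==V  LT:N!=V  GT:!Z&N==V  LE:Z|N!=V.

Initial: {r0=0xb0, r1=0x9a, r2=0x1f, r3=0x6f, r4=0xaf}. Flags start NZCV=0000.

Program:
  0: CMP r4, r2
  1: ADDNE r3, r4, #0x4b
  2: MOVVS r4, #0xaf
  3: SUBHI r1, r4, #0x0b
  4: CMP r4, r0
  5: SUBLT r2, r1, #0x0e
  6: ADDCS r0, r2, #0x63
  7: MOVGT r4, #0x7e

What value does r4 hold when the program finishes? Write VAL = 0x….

VAL = 0xaf

[0] flags=1010 → (cmp)
[1] flags=1010 NE?T → r3=0xfa
[2] flags=1010 VS?F → skip
[3] flags=1010 HI?T → r1=0xa4
[4] flags=1000 → (cmp)
[5] flags=1000 LT?T → r2=0x96
[6] flags=1000 CS?F → skip
[7] flags=1000 GT?F → skip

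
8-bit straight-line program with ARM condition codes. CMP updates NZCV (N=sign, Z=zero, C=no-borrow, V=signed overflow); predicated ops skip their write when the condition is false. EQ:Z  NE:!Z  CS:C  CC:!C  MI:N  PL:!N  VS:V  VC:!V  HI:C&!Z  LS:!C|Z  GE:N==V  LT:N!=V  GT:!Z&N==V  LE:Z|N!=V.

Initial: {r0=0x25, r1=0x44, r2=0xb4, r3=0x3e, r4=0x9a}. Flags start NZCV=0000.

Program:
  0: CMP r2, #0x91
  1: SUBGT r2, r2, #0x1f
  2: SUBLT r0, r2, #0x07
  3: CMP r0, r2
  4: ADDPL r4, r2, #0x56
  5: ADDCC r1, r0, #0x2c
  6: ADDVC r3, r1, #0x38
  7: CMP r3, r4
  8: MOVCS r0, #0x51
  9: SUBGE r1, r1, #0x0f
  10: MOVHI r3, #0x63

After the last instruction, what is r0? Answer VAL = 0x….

VAL = 0x25

0: ✓ CMP  NZCV=0010
1: ✓ SUBGT  r2←0x95
2: · SUBLT
3: ✓ CMP  NZCV=1001
4: · ADDPL
5: ✓ ADDCC  r1←0x51
6: · ADDVC
7: ✓ CMP  NZCV=1001
8: · MOVCS
9: ✓ SUBGE  r1←0x42
10: · MOVHI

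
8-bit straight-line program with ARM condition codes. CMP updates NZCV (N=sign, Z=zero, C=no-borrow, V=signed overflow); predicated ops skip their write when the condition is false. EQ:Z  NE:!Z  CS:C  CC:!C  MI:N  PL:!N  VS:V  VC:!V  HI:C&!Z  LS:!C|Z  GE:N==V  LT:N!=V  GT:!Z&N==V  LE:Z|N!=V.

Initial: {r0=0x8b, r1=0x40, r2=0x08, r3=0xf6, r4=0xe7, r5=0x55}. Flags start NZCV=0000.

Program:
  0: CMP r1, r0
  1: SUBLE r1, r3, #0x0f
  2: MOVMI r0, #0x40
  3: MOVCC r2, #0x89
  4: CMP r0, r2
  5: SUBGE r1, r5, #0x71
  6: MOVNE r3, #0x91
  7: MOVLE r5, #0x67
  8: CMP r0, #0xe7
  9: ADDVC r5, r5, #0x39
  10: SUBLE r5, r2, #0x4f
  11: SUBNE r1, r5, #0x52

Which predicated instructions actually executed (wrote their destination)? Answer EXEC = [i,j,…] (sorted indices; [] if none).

EXEC = [2,3,5,6,9,11]

0: ✓ CMP  NZCV=1001
1: · SUBLE
2: ✓ MOVMI  r0←0x40
3: ✓ MOVCC  r2←0x89
4: ✓ CMP  NZCV=1001
5: ✓ SUBGE  r1←0xe4
6: ✓ MOVNE  r3←0x91
7: · MOVLE
8: ✓ CMP  NZCV=0000
9: ✓ ADDVC  r5←0x8e
10: · SUBLE
11: ✓ SUBNE  r1←0x3c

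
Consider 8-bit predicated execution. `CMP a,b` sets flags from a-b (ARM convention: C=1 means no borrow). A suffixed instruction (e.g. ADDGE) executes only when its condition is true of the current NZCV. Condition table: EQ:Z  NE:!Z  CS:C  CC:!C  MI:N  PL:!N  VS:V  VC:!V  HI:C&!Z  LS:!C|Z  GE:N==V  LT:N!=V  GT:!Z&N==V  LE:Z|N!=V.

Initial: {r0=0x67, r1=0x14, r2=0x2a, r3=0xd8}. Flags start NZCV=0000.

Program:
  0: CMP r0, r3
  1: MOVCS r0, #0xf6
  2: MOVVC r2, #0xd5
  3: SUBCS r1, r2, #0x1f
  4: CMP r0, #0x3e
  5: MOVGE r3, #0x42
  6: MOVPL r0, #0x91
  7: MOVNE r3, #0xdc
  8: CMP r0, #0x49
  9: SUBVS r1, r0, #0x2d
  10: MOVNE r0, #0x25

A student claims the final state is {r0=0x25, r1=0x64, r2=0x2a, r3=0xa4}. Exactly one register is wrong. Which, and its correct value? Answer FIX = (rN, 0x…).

[0] flags=1001 → (cmp)
[1] flags=1001 CS?F → skip
[2] flags=1001 VC?F → skip
[3] flags=1001 CS?F → skip
[4] flags=0010 → (cmp)
[5] flags=0010 GE?T → r3=0x42
[6] flags=0010 PL?T → r0=0x91
[7] flags=0010 NE?T → r3=0xdc
[8] flags=0011 → (cmp)
[9] flags=0011 VS?T → r1=0x64
[10] flags=0011 NE?T → r0=0x25

FIX = (r3, 0xdc)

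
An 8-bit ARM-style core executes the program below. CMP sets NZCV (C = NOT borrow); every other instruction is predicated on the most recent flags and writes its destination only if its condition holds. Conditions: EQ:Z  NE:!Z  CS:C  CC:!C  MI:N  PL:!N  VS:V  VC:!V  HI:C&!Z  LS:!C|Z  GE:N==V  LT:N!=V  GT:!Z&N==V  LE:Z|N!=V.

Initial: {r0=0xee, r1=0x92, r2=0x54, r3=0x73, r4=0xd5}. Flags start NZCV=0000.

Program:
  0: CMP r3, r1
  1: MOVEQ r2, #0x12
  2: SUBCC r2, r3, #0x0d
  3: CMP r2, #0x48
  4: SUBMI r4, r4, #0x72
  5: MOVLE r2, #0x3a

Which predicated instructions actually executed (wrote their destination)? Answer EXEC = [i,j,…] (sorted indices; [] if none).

EXEC = [2]

[0] flags=1001 → (cmp)
[1] flags=1001 EQ?F → skip
[2] flags=1001 CC?T → r2=0x66
[3] flags=0010 → (cmp)
[4] flags=0010 MI?F → skip
[5] flags=0010 LE?F → skip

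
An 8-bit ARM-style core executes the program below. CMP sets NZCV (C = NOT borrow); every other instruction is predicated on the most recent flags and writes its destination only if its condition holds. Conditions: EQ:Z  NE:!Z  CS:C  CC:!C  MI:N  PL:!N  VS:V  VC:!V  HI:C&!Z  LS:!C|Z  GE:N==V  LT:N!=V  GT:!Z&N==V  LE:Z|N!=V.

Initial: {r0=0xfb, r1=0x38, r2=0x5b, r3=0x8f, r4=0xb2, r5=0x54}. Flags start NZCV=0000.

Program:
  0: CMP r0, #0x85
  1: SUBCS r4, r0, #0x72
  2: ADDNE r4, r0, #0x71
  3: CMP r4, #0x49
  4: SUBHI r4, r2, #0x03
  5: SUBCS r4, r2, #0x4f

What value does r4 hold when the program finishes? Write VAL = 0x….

VAL = 0x0c

0: ✓ CMP  NZCV=0010
1: ✓ SUBCS  r4←0x89
2: ✓ ADDNE  r4←0x6c
3: ✓ CMP  NZCV=0010
4: ✓ SUBHI  r4←0x58
5: ✓ SUBCS  r4←0x0c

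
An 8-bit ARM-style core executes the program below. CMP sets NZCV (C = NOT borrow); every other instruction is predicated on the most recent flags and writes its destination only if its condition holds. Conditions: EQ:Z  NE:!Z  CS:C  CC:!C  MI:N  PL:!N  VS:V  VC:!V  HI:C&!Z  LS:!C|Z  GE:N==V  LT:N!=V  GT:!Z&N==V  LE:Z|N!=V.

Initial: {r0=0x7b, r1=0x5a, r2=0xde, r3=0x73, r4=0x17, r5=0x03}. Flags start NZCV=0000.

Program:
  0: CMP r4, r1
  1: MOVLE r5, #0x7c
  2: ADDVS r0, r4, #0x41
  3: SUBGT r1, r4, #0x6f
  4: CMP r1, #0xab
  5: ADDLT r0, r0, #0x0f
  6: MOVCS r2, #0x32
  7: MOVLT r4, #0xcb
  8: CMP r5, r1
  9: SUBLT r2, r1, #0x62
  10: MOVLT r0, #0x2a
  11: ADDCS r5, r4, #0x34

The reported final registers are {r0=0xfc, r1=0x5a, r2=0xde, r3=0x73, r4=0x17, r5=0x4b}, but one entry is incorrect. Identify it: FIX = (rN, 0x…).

0: ✓ CMP  NZCV=1000
1: ✓ MOVLE  r5←0x7c
2: · ADDVS
3: · SUBGT
4: ✓ CMP  NZCV=1001
5: · ADDLT
6: · MOVCS
7: · MOVLT
8: ✓ CMP  NZCV=0010
9: · SUBLT
10: · MOVLT
11: ✓ ADDCS  r5←0x4b

FIX = (r0, 0x7b)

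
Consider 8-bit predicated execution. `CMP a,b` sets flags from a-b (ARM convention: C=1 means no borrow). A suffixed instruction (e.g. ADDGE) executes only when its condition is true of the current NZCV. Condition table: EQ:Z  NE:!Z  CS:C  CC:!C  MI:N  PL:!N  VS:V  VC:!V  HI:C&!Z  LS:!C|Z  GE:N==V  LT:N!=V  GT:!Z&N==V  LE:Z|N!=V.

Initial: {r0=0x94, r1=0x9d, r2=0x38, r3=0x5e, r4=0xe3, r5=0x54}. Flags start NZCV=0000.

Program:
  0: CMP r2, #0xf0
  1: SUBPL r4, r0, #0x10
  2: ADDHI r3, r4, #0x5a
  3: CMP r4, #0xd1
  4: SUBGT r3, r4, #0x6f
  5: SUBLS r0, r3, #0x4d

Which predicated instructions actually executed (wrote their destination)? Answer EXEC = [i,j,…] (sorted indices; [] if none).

0: ✓ CMP  NZCV=0000
1: ✓ SUBPL  r4←0x84
2: · ADDHI
3: ✓ CMP  NZCV=1000
4: · SUBGT
5: ✓ SUBLS  r0←0x11

EXEC = [1,5]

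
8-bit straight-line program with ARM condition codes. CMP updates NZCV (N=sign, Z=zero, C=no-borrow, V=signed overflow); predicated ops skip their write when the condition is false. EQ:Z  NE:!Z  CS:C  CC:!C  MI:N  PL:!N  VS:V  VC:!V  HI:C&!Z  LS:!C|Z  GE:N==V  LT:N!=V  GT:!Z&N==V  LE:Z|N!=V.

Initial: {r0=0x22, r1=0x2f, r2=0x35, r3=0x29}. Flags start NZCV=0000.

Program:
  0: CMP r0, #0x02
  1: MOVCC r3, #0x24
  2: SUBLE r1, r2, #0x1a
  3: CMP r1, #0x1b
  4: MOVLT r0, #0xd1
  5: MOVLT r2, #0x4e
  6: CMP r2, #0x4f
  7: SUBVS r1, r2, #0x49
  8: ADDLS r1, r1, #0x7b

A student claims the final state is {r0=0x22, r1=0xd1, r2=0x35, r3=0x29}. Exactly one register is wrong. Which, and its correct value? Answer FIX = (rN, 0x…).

FIX = (r1, 0xaa)

[0] flags=0010 → (cmp)
[1] flags=0010 CC?F → skip
[2] flags=0010 LE?F → skip
[3] flags=0010 → (cmp)
[4] flags=0010 LT?F → skip
[5] flags=0010 LT?F → skip
[6] flags=1000 → (cmp)
[7] flags=1000 VS?F → skip
[8] flags=1000 LS?T → r1=0xaa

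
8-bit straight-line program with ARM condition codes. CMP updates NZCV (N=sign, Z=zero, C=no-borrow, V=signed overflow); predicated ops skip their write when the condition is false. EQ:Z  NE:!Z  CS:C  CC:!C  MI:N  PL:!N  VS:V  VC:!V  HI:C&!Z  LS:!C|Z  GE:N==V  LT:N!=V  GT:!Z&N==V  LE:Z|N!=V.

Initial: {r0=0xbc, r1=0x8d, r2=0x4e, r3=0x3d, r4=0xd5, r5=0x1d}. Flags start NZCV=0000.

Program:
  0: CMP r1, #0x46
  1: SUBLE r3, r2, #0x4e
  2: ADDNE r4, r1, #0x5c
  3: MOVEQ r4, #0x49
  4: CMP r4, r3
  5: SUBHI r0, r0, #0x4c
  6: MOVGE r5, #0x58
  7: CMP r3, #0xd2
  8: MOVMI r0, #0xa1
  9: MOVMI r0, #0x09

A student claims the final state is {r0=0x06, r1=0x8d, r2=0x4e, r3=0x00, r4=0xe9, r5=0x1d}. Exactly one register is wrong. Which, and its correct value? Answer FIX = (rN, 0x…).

FIX = (r0, 0x70)

0: ✓ CMP  NZCV=0011
1: ✓ SUBLE  r3←0x00
2: ✓ ADDNE  r4←0xe9
3: · MOVEQ
4: ✓ CMP  NZCV=1010
5: ✓ SUBHI  r0←0x70
6: · MOVGE
7: ✓ CMP  NZCV=0000
8: · MOVMI
9: · MOVMI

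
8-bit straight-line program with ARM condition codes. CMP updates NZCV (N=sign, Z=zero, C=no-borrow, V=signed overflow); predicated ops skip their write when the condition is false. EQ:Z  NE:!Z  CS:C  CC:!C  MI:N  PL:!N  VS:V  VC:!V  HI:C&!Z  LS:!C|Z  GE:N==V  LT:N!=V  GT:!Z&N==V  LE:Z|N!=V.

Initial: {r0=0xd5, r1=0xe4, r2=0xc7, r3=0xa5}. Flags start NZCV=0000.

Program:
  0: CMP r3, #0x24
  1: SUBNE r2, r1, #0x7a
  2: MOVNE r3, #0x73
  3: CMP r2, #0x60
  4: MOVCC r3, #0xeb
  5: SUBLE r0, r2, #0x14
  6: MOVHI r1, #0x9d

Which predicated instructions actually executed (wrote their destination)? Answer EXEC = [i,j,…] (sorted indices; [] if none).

EXEC = [1,2,6]

0: ✓ CMP  NZCV=1010
1: ✓ SUBNE  r2←0x6a
2: ✓ MOVNE  r3←0x73
3: ✓ CMP  NZCV=0010
4: · MOVCC
5: · SUBLE
6: ✓ MOVHI  r1←0x9d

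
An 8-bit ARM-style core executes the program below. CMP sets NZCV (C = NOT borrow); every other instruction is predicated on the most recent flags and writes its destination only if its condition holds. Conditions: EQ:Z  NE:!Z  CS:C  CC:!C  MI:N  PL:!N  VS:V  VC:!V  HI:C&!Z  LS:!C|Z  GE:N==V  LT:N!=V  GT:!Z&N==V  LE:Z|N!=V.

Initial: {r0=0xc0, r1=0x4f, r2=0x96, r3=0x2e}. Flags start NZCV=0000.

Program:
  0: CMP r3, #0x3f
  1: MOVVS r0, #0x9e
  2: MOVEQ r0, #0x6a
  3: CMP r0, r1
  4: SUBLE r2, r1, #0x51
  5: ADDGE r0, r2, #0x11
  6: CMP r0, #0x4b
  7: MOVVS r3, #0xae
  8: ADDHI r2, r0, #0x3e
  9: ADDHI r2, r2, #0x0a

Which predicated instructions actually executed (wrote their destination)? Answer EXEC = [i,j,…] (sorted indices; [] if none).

EXEC = [4,7,8,9]

0: ✓ CMP  NZCV=1000
1: · MOVVS
2: · MOVEQ
3: ✓ CMP  NZCV=0011
4: ✓ SUBLE  r2←0xfe
5: · ADDGE
6: ✓ CMP  NZCV=0011
7: ✓ MOVVS  r3←0xae
8: ✓ ADDHI  r2←0xfe
9: ✓ ADDHI  r2←0x08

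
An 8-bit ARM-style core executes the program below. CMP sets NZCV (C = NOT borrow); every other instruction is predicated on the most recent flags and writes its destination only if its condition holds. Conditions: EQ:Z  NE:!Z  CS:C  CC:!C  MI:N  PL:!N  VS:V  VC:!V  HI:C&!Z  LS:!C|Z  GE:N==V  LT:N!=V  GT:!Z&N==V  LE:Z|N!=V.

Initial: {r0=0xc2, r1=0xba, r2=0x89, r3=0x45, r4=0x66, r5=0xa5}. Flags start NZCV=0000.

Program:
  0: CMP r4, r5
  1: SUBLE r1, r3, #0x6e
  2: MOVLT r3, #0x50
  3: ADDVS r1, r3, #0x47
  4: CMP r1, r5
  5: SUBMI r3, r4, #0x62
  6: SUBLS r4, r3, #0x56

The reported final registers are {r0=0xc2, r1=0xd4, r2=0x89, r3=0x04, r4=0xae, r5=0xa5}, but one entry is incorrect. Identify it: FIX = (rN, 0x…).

0: ✓ CMP  NZCV=1001
1: · SUBLE
2: · MOVLT
3: ✓ ADDVS  r1←0x8c
4: ✓ CMP  NZCV=1000
5: ✓ SUBMI  r3←0x04
6: ✓ SUBLS  r4←0xae

FIX = (r1, 0x8c)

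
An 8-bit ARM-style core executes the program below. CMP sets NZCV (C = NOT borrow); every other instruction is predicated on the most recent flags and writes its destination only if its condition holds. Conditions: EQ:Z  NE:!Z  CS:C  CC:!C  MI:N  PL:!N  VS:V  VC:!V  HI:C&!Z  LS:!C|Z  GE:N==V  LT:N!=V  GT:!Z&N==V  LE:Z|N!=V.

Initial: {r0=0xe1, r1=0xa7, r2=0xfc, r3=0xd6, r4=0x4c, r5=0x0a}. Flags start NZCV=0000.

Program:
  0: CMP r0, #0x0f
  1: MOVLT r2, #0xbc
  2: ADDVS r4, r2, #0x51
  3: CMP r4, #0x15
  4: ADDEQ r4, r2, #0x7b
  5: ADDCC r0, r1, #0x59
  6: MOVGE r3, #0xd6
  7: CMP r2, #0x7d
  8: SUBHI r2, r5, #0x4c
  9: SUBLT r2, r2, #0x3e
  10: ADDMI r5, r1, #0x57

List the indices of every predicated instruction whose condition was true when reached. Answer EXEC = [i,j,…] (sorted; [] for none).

EXEC = [1,6,8,9]

0: ✓ CMP  NZCV=1010
1: ✓ MOVLT  r2←0xbc
2: · ADDVS
3: ✓ CMP  NZCV=0010
4: · ADDEQ
5: · ADDCC
6: ✓ MOVGE  r3←0xd6
7: ✓ CMP  NZCV=0011
8: ✓ SUBHI  r2←0xbe
9: ✓ SUBLT  r2←0x80
10: · ADDMI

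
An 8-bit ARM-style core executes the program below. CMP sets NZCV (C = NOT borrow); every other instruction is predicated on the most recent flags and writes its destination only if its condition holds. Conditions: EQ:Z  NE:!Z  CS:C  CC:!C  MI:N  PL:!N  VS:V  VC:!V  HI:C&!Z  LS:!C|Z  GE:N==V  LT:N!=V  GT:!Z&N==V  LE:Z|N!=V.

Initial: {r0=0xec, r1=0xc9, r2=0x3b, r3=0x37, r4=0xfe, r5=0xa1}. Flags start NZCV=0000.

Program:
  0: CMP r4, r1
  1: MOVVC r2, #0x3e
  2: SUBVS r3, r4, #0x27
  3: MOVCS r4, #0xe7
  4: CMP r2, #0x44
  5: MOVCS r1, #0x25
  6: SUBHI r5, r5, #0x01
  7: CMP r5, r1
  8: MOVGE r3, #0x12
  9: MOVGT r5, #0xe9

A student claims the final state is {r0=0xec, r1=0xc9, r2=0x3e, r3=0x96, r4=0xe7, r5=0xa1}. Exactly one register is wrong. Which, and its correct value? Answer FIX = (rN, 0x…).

FIX = (r3, 0x37)

[0] flags=0010 → (cmp)
[1] flags=0010 VC?T → r2=0x3e
[2] flags=0010 VS?F → skip
[3] flags=0010 CS?T → r4=0xe7
[4] flags=1000 → (cmp)
[5] flags=1000 CS?F → skip
[6] flags=1000 HI?F → skip
[7] flags=1000 → (cmp)
[8] flags=1000 GE?F → skip
[9] flags=1000 GT?F → skip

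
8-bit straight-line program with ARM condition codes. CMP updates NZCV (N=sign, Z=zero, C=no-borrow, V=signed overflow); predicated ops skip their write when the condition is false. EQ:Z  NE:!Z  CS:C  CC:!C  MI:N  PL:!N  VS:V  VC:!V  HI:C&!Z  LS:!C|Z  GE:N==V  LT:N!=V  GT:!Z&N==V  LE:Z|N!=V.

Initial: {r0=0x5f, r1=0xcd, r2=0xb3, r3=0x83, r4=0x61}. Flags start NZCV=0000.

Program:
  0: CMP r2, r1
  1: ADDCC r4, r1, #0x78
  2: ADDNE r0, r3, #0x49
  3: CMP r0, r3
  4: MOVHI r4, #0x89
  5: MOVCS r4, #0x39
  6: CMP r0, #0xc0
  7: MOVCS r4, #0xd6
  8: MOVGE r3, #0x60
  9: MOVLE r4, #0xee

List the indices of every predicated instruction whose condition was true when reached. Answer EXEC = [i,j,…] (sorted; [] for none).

0: ✓ CMP  NZCV=1000
1: ✓ ADDCC  r4←0x45
2: ✓ ADDNE  r0←0xcc
3: ✓ CMP  NZCV=0010
4: ✓ MOVHI  r4←0x89
5: ✓ MOVCS  r4←0x39
6: ✓ CMP  NZCV=0010
7: ✓ MOVCS  r4←0xd6
8: ✓ MOVGE  r3←0x60
9: · MOVLE

EXEC = [1,2,4,5,7,8]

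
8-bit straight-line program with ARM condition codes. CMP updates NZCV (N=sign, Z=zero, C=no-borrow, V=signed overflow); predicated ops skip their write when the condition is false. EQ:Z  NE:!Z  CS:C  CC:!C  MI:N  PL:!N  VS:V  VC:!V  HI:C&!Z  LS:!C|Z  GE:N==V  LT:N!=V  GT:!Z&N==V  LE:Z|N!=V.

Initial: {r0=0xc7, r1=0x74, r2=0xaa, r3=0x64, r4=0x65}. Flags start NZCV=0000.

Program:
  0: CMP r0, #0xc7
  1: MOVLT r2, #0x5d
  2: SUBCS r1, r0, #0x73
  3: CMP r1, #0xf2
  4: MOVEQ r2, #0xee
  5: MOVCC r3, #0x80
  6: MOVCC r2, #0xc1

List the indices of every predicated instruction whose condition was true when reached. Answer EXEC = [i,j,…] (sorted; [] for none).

EXEC = [2,5,6]

0: ✓ CMP  NZCV=0110
1: · MOVLT
2: ✓ SUBCS  r1←0x54
3: ✓ CMP  NZCV=0000
4: · MOVEQ
5: ✓ MOVCC  r3←0x80
6: ✓ MOVCC  r2←0xc1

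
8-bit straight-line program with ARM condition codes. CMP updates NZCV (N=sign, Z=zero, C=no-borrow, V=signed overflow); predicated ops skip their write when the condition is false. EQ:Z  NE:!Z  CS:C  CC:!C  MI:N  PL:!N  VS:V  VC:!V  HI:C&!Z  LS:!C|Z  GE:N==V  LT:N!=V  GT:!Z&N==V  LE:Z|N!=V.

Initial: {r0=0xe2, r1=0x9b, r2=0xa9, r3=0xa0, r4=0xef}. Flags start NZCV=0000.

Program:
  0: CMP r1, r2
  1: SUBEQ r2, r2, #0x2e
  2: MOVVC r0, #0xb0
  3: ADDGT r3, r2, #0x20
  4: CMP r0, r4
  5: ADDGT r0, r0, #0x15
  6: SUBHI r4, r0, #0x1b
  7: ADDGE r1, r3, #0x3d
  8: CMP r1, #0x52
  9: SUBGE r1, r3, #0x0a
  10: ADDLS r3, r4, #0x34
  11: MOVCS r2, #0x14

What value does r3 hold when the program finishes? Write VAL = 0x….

VAL = 0xa0

0: ✓ CMP  NZCV=1000
1: · SUBEQ
2: ✓ MOVVC  r0←0xb0
3: · ADDGT
4: ✓ CMP  NZCV=1000
5: · ADDGT
6: · SUBHI
7: · ADDGE
8: ✓ CMP  NZCV=0011
9: · SUBGE
10: · ADDLS
11: ✓ MOVCS  r2←0x14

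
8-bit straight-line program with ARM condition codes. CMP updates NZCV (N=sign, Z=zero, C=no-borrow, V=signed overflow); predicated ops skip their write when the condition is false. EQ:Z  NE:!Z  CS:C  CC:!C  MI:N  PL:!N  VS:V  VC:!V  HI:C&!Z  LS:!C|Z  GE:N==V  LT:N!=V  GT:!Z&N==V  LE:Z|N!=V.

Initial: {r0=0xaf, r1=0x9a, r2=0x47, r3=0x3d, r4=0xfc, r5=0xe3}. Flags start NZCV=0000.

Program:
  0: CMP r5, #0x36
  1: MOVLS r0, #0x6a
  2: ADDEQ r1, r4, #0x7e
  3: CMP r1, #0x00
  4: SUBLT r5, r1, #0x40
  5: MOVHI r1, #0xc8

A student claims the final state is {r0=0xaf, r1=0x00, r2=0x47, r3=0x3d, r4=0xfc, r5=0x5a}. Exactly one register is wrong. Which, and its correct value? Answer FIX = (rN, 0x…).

[0] flags=1010 → (cmp)
[1] flags=1010 LS?F → skip
[2] flags=1010 EQ?F → skip
[3] flags=1010 → (cmp)
[4] flags=1010 LT?T → r5=0x5a
[5] flags=1010 HI?T → r1=0xc8

FIX = (r1, 0xc8)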